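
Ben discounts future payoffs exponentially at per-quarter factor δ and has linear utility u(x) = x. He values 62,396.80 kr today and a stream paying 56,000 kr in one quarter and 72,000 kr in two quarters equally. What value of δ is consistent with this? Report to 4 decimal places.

Present value of the stream is 56000·δ + 72000·δ². Indifference gives 56000δ + 72000δ² = 62396.80.
So 72000δ² + 56000δ − 62396.80 = 0.
δ = (−56000 + √(56000² + 4·72000·62396.80)) / (2·72000) = (−56000 + √21106278400.00) / 144000 ≈ 0.6200.

δ ≈ 0.6200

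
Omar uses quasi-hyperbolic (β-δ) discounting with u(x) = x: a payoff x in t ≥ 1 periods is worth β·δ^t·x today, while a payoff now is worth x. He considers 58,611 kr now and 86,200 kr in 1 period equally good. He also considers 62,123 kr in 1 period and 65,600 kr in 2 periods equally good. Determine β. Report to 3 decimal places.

From the later pair, β·δ^1·62123 = β·δ^2·65600; dividing through, δ = 62123/65600 = 0.94700.
Substituting δ into 58611 = β·δ·86200: β = 58611/(81631.137) ≈ 0.718.

β ≈ 0.718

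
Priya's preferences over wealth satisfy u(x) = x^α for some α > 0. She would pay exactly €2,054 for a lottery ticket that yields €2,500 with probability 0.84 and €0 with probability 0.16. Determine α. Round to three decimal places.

The lottery's expected utility is 0.84·u(2500) + 0.16·u(0) = 0.84·2500^α (since u(0) = 0 for α > 0).
Equating: 2054^α = 0.84·2500^α, i.e. 0.8216^α = 0.84.
Taking logs: α·ln(2054/2500) = ln(0.84), so α = -0.174353 / -0.196502 ≈ 0.887.

α ≈ 0.887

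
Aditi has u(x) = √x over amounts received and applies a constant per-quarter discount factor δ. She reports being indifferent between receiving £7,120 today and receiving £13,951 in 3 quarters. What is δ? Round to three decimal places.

δ ≈ 0.894

Indifference means u(7120) = δ^3 · u(13951), so δ^3 = u(7120)/u(13951).
With u(x) = √x: δ^3 = √7120/√13951 = √(7120/13951) = 0.71439.
Hence δ = (0.71439)^(1/3) = 0.89395.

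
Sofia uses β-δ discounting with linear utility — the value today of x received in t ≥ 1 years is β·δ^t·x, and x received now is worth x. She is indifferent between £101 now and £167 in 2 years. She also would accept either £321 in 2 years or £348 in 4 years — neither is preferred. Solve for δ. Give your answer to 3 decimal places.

Both payoffs in the second observation are in the future, so β drops out: δ^2·321 = δ^4·348 ⇒ δ^2 = 321/348 = 0.92241, so δ = 0.96042.

δ ≈ 0.960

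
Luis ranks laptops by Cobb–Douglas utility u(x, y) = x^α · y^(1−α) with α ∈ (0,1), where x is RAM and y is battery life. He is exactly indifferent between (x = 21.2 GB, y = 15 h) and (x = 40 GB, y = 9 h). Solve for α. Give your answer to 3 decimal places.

The Cobb–Douglas utilities coincide, so 21.2^α·15^(1−α) = 40^α·9^(1−α).
Rearrange to (21.2/40)^α = (9/15)^(1−α) and take logs: α·-0.634878 = (1−α)·-0.510826.
So α/(1−α) = (-0.510826)/(-0.634878) = 0.804605, and α = 0.804605/1.804605 ≈ 0.446.

α ≈ 0.446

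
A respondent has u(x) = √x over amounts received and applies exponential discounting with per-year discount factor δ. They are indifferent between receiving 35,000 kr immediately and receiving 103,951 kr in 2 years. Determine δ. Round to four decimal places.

Equating discounted utilities: u(35000) = δ^2·u(103951) ⇒ δ^2 = u(35000)/u(103951).
With u(x) = √x: δ^2 = √35000/√103951 = √(35000/103951) = 0.58026.
So δ = 0.58026^(1/2) ≈ 0.7617.

δ ≈ 0.7617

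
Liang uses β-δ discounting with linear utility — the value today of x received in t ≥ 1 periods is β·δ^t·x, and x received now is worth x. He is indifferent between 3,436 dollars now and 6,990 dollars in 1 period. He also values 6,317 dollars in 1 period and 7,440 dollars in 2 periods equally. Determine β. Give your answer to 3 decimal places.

β ≈ 0.579

From the later pair, β·δ^1·6317 = β·δ^2·7440; dividing through, δ = 6317/7440 = 0.84906.
Now use the now-vs-future pair: 3436 = β·δ·6990 gives β = 3436/(0.84906·6990) ≈ 0.579.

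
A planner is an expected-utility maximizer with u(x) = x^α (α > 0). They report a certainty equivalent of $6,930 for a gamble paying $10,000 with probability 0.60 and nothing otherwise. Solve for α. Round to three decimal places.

α ≈ 1.393

The lottery's expected utility is 0.60·u(10000) + 0.40·u(0) = 0.60·10000^α (since u(0) = 0 for α > 0).
Equating: 6930^α = 0.60·10000^α, i.e. 0.6930^α = 0.60.
α = ln(0.60) / ln(6930/10000) = -0.510826/-0.366725 ≈ 1.393.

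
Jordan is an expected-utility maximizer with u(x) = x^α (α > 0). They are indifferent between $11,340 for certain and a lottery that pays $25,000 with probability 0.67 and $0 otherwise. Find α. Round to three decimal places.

α ≈ 0.507

EU(lottery) = 0.67·25000^α + 0.33·0 = 0.67·25000^α.
Equating: 11340^α = 0.67·25000^α, i.e. 0.4536^α = 0.67.
Taking logs: α·ln(11340/25000) = ln(0.67), so α = -0.400478 / -0.790540 ≈ 0.507.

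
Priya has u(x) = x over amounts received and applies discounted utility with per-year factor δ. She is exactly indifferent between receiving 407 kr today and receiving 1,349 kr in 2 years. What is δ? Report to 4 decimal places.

δ ≈ 0.5493

Equating discounted utilities: u(407) = δ^2·u(1349) ⇒ δ^2 = u(407)/u(1349).
With u(x) = x: δ^2 = 407/1349 = 0.30170.
So δ = 0.30170^(1/2) ≈ 0.5493.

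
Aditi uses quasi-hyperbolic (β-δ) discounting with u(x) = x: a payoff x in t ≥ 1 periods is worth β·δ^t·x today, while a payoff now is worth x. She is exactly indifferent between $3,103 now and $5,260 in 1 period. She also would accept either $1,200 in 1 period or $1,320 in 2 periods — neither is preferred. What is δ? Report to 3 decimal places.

The second indifference involves only future payoffs, so β cancels: β·δ^1·1200 = β·δ^2·1320, giving δ = 1200/1320 = 0.90909.

δ ≈ 0.909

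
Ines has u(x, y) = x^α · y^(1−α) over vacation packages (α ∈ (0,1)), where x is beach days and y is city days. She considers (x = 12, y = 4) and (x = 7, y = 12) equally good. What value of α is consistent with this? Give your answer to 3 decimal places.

α ≈ 0.671

Set the two utilities equal: 12^α·4^(1−α) = 7^α·12^(1−α).
(12/7)^α = (12/4)^(1−α); take logs: α·ln(12/7) = (1−α)·ln(12/4), i.e. α·0.538997 = (1−α)·1.098612.
Thus α·(1.637609) = 1.098612, so α = 1.098612/1.637609 ≈ 0.671.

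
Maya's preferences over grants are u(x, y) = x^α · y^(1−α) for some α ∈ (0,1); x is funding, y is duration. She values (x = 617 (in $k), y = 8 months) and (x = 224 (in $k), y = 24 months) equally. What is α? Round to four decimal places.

Set the two utilities equal: 617^α·8^(1−α) = 224^α·24^(1−α).
(617/224)^α = (24/8)^(1−α); take logs: α·ln(617/224) = (1−α)·ln(24/8), i.e. α·1.0132230 = (1−α)·1.0986123.
With A = 1.0132230 and B = 1.0986123: α·A = (1−α)·B, so α = B/(A+B) = 1.0986123/2.1118353 ≈ 0.5202.

α ≈ 0.5202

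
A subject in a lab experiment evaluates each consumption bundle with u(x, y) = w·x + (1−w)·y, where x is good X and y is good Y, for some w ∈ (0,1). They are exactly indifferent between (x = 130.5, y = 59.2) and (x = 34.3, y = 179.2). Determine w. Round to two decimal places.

w = 0.56

Equating utilities: w·130.5 + (1−w)·59.2 = w·34.3 + (1−w)·179.2.
Collecting terms: w·96.2 = (1−w)·120.
The marginal rate of substitution is 120/96.2, so w = 120/(96.2+120) = 0.56.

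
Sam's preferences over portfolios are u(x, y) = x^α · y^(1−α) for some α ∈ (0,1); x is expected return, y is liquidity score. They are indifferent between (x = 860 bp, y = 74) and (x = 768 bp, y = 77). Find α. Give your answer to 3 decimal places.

α ≈ 0.260

Indifference: 860^α · 74^(1−α) = 768^α · 77^(1−α).
(860/768)^α = (77/74)^(1−α); take logs: α·ln(860/768) = (1−α)·ln(77/74), i.e. α·0.113143 = (1−α)·0.039740.
With A = 0.113143 and B = 0.039740: α·A = (1−α)·B, so α = B/(A+B) = 0.039740/0.152883 ≈ 0.260.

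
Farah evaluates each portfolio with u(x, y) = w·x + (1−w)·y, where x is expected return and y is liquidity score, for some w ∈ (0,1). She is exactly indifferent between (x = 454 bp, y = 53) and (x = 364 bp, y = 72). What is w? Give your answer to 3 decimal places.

w = 0.174

Equating utilities: w·454 + (1−w)·53 = w·364 + (1−w)·72.
Collecting terms: w·90 = (1−w)·19.
Hence w = 19/(90+19) = 19/109 = 0.174.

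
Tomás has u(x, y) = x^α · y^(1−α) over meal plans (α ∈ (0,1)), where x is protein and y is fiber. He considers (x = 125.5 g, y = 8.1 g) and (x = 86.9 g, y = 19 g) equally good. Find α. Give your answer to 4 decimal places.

The Cobb–Douglas utilities coincide, so 125.5^α·8.1^(1−α) = 86.9^α·19^(1−α).
Rearrange to (125.5/86.9)^α = (19/8.1)^(1−α) and take logs: α·0.3675477 = (1−α)·0.8525749.
With A = 0.3675477 and B = 0.8525749: α·A = (1−α)·B, so α = B/(A+B) = 0.8525749/1.2201226 ≈ 0.6988.

α ≈ 0.6988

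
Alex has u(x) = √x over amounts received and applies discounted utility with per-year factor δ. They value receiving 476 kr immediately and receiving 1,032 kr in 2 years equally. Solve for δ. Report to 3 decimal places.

Equating discounted utilities: u(476) = δ^2·u(1032) ⇒ δ^2 = u(476)/u(1032).
Since u(x) = √x, δ^2 = √(476/1032) = 0.67915.
So δ = 0.67915^(1/2) ≈ 0.824.

δ ≈ 0.824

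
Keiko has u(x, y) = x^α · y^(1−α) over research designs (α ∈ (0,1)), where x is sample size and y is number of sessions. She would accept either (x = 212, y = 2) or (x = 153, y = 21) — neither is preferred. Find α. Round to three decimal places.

The Cobb–Douglas utilities coincide, so 212^α·2^(1−α) = 153^α·21^(1−α).
Taking logs: α·ln 212 + (1−α)·ln 2 = α·ln 153 + (1−α)·ln 21, i.e. α·0.326148 = (1−α)·2.351375.
With A = 0.326148 and B = 2.351375: α·A = (1−α)·B, so α = B/(A+B) = 2.351375/2.677523 ≈ 0.878.

α ≈ 0.878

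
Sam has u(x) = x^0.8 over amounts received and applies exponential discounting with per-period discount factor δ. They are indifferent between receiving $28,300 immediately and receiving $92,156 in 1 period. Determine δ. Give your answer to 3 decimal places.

δ ≈ 0.389

Indifference means u(28300) = δ · u(92156), so δ = u(28300)/u(92156).
Since u(x) = x^0.8, δ = (28300/92156)^0.8 = 0.30709^0.8 = 0.38888.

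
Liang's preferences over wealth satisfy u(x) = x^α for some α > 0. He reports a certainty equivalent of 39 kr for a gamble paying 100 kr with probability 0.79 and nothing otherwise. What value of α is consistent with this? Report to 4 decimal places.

Since u(0) = 0, the lottery's EU is 0.79·100^α.
Indifference: 39^α = 0.79·100^α, so (39/100)^α = 0.79.
Take logs: α = ln 0.79 / ln(39/100) ≈ 0.250340.

α ≈ 0.2503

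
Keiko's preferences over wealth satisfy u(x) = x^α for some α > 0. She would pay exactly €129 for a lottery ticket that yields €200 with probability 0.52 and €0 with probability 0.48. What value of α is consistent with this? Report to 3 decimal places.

α ≈ 1.491

Since u(0) = 0, the lottery's EU is 0.52·200^α.
Indifference: 129^α = 0.52·200^α, so (129/200)^α = 0.52.
Taking logs: α·ln(129/200) = ln(0.52), so α = -0.653926 / -0.438505 ≈ 1.491.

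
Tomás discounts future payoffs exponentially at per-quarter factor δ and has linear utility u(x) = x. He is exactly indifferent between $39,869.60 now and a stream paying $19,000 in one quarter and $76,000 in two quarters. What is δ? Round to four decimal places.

δ ≈ 0.6100

Equating present values: 39869.60 = 19000δ + 76000δ².
Rearranged: 76000δ² + 19000δ − 39869.60 = 0.
δ = (−19000 + √(19000² + 4·76000·39869.60)) / (2·76000) = (−19000 + √12481358400.00) / 152000 ≈ 0.6100.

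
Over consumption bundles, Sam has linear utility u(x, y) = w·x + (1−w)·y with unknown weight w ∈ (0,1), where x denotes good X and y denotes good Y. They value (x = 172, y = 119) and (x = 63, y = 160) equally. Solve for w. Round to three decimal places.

w = 0.273

Equating utilities: w·172 + (1−w)·119 = w·63 + (1−w)·160.
Collecting terms: w·109 = (1−w)·41.
The marginal rate of substitution is 41/109, so w = 41/(109+41) = 0.273.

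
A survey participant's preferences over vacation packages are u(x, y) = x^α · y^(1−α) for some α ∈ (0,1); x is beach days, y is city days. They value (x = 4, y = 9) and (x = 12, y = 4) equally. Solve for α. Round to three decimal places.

The Cobb–Douglas utilities coincide, so 4^α·9^(1−α) = 12^α·4^(1−α).
(4/12)^α = (4/9)^(1−α); take logs: α·ln(4/12) = (1−α)·ln(4/9), i.e. α·-1.098612 = (1−α)·-0.810930.
Thus α·(-1.909542) = -0.810930, so α = -0.810930/-1.909542 ≈ 0.425.

α ≈ 0.425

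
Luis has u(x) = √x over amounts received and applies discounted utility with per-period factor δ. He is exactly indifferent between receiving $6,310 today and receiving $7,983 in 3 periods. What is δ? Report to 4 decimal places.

Equating discounted utilities: u(6310) = δ^3·u(7983) ⇒ δ^3 = u(6310)/u(7983).
Since u(x) = √x, δ^3 = √(6310/7983) = 0.88906.
Hence δ = (0.88906)^(1/3) = 0.961562.

δ ≈ 0.9616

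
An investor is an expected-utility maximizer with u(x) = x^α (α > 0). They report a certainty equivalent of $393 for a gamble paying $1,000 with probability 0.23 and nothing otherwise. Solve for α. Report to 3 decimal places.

α ≈ 1.574

EU(lottery) = 0.23·1000^α + 0.77·0 = 0.23·1000^α.
Equating: 393^α = 0.23·1000^α, i.e. 0.3930^α = 0.23.
Take logs: α = ln 0.23 / ln(393/1000) ≈ 1.57362.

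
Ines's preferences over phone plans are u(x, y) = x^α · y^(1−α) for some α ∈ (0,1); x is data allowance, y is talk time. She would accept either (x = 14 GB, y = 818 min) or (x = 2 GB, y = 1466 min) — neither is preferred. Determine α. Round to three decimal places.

α ≈ 0.231

Set the two utilities equal: 14^α·818^(1−α) = 2^α·1466^(1−α).
Taking logs: α·ln 14 + (1−α)·ln 818 = α·ln 2 + (1−α)·ln 1466, i.e. α·1.945910 = (1−α)·0.583431.
With A = 1.945910 and B = 0.583431: α·A = (1−α)·B, so α = B/(A+B) = 0.583431/2.529341 ≈ 0.231.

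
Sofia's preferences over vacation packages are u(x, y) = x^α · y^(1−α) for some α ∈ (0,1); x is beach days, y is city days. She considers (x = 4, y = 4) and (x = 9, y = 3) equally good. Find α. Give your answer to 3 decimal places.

The Cobb–Douglas utilities coincide, so 4^α·4^(1−α) = 9^α·3^(1−α).
Rearrange to (4/9)^α = (3/4)^(1−α) and take logs: α·-0.810930 = (1−α)·-0.287682.
With A = -0.810930 and B = -0.287682: α·A = (1−α)·B, so α = B/(A+B) = -0.287682/-1.098612 ≈ 0.262.

α ≈ 0.262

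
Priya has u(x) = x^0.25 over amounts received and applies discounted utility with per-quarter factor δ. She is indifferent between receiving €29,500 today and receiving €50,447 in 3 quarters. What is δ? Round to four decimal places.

Equating discounted utilities: u(29500) = δ^3·u(50447) ⇒ δ^3 = u(29500)/u(50447).
Since u(x) = x^0.25, δ^3 = (29500/50447)^0.25 = 0.58477^0.25 = 0.87447.
Taking the cube root: δ = 0.87447^(1/3) ≈ 0.9563.

δ ≈ 0.9563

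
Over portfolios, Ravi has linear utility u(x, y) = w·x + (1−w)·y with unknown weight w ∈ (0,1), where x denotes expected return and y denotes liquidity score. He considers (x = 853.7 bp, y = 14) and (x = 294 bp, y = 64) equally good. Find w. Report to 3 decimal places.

u(853.7,14) = u(294,64) means w·853.7 + (1−w)·14 = w·294 + (1−w)·64.
w·(853.7−294) = (1−w)·(64−14), i.e. w·559.7 = (1−w)·50.
The marginal rate of substitution is 50/559.7, so w = 50/(559.7+50) = 0.082.

w = 0.082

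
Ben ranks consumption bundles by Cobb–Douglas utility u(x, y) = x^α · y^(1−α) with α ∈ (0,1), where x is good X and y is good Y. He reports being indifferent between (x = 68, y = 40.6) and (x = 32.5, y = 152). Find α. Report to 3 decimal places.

Set the two utilities equal: 68^α·40.6^(1−α) = 32.5^α·152^(1−α).
(68/32.5)^α = (152/40.6)^(1−α); take logs: α·ln(68/32.5) = (1−α)·ln(152/40.6), i.e. α·0.738268 = (1−α)·1.320112.
With A = 0.738268 and B = 1.320112: α·A = (1−α)·B, so α = B/(A+B) = 1.320112/2.058380 ≈ 0.641.

α ≈ 0.641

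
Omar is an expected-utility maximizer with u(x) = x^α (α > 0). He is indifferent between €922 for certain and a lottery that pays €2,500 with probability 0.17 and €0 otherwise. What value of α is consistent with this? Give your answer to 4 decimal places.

α ≈ 1.7764

Since u(0) = 0, the lottery's EU is 0.17·2500^α.
Equating: 922^α = 0.17·2500^α, i.e. 0.3688^α = 0.17.
α = ln(0.17) / ln(922/2500) = -1.7719568/-0.9975008 ≈ 1.7764.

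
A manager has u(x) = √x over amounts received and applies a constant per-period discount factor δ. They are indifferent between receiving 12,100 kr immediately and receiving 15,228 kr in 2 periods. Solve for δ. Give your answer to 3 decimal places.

Equating discounted utilities: u(12100) = δ^2·u(15228) ⇒ δ^2 = u(12100)/u(15228).
Since u(x) = √x, δ^2 = √(12100/15228) = 0.89140.
Taking the square root: δ = 0.89140^(1/2) ≈ 0.944.

δ ≈ 0.944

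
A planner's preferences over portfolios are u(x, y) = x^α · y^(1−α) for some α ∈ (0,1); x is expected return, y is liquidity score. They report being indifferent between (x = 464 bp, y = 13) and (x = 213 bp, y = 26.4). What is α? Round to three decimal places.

Indifference: 464^α · 13^(1−α) = 213^α · 26.4^(1−α).
(464/213)^α = (26.4/13)^(1−α); take logs: α·ln(464/213) = (1−α)·ln(26.4/13), i.e. α·0.778592 = (1−α)·0.708415.
So α/(1−α) = (0.708415)/(0.778592) = 0.909867, and α = 0.909867/1.909867 ≈ 0.476.

α ≈ 0.476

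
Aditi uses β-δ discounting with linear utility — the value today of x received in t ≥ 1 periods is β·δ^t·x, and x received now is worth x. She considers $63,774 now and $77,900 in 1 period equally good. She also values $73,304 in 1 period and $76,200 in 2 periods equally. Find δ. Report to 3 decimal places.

From the later pair, β·δ^1·73304 = β·δ^2·76200; dividing through, δ = 73304/76200 = 0.96199.

δ ≈ 0.962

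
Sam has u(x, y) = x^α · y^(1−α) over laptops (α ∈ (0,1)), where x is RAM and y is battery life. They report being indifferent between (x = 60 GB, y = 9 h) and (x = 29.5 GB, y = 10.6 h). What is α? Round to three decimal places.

The Cobb–Douglas utilities coincide, so 60^α·9^(1−α) = 29.5^α·10.6^(1−α).
Taking logs: α·ln 60 + (1−α)·ln 9 = α·ln 29.5 + (1−α)·ln 10.6, i.e. α·0.709954 = (1−α)·0.163629.
So α/(1−α) = (0.163629)/(0.709954) = 0.230478, and α = 0.230478/1.230478 ≈ 0.187.

α ≈ 0.187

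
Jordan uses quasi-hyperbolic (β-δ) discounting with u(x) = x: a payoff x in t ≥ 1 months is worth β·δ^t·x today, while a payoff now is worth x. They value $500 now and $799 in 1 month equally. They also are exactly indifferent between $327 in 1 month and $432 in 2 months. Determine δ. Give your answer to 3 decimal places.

From the later pair, β·δ^1·327 = β·δ^2·432; dividing through, δ = 327/432 = 0.75694.

δ ≈ 0.757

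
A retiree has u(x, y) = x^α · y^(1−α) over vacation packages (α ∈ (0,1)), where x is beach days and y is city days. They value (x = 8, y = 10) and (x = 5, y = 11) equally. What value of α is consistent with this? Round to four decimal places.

The Cobb–Douglas utilities coincide, so 8^α·10^(1−α) = 5^α·11^(1−α).
Rearrange to (8/5)^α = (11/10)^(1−α) and take logs: α·0.4700036 = (1−α)·0.0953102.
So α/(1−α) = (0.0953102)/(0.4700036) = 0.2027861, and α = 0.2027861/1.2027861 ≈ 0.1686.

α ≈ 0.1686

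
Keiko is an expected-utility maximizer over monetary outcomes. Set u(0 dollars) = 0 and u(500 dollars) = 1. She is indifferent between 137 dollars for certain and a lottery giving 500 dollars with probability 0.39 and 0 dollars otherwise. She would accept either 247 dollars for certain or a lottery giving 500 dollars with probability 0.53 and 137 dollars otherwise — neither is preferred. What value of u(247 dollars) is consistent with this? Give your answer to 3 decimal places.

From the first indifference, u(137 dollars) = 0.39·u(500 dollars) + 0.61·u(0 dollars) = 0.39·1 + 0.61·0 = 0.39.
The second indifference gives u(247 dollars) = 0.53·u(500 dollars) + 0.47·u(137 dollars) = 0.53·1.00 + 0.47·0.39 = 0.7133.

0.713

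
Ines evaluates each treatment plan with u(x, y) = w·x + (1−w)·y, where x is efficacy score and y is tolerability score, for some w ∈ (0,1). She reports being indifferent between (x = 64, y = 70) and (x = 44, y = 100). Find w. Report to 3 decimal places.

w = 0.600

Indifference: w·64 + (1−w)·70 = w·44 + (1−w)·100.
Collecting terms: w·20 = (1−w)·30.
So w/(1−w) = 30/20 = 1.5000, giving w = 30/(20+30) = 0.600.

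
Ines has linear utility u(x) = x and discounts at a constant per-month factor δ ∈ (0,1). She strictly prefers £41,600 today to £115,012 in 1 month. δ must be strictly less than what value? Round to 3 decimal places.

δ < 0.362

The preference means 41600 > δ·115012.
So δ < 41600/115012 = 0.36170.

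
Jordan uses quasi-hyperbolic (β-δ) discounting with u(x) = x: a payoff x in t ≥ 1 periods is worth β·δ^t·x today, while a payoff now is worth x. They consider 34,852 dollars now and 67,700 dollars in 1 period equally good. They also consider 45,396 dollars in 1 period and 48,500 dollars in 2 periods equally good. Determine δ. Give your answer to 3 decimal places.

δ ≈ 0.936

Both payoffs in the second observation are in the future, so β drops out: δ^1·45396 = δ^2·48500 ⇒ δ = 45396/48500 = 0.93600.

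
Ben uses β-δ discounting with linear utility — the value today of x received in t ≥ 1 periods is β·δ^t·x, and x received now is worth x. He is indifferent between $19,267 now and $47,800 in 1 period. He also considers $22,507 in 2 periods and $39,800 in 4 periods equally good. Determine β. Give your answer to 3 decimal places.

Both payoffs in the second observation are in the future, so β drops out: δ^2·22507 = δ^4·39800 ⇒ δ^2 = 22507/39800 = 0.56550, so δ = 0.75200.
The first indifference: 19267 = β·δ·47800, so β = 19267/(δ·47800) = 19267/(0.75200·47800) ≈ 0.536.

β ≈ 0.536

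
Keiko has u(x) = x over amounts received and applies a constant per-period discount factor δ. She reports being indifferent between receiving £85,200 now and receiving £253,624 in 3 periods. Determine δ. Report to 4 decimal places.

δ ≈ 0.6952

Indifference means u(85200) = δ^3 · u(253624), so δ^3 = u(85200)/u(253624).
With u(x) = x: δ^3 = 85200/253624 = 0.33593.
So δ = 0.33593^(1/3) ≈ 0.6952.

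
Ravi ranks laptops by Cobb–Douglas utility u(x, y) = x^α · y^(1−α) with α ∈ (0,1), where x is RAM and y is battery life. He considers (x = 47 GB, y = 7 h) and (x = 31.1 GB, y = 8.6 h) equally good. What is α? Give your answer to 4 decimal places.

α ≈ 0.3327

The Cobb–Douglas utilities coincide, so 47^α·7^(1−α) = 31.1^α·8.6^(1−α).
Taking logs: α·ln 47 + (1−α)·ln 7 = α·ln 31.1 + (1−α)·ln 8.6, i.e. α·0.4129398 = (1−α)·0.2058521.
So α/(1−α) = (0.2058521)/(0.4129398) = 0.4985039, and α = 0.4985039/1.4985039 ≈ 0.3327.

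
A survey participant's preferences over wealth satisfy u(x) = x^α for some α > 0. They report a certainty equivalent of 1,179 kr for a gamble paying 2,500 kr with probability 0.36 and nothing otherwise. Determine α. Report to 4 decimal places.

α ≈ 1.3593

EU(lottery) = 0.36·2500^α + 0.64·0 = 0.36·2500^α.
Equating: 1179^α = 0.36·2500^α, i.e. 0.4716^α = 0.36.
α = ln(0.36) / ln(1179/2500) = -1.0216512/-0.7516241 ≈ 1.3593.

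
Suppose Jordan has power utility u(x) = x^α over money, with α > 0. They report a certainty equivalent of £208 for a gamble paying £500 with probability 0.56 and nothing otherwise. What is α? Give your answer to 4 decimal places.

α ≈ 0.6611

The lottery's expected utility is 0.56·u(500) + 0.44·u(0) = 0.56·500^α (since u(0) = 0 for α > 0).
Equating: 208^α = 0.56·500^α, i.e. 0.4160^α = 0.56.
Take logs: α = ln 0.56 / ln(208/500) ≈ 0.661086.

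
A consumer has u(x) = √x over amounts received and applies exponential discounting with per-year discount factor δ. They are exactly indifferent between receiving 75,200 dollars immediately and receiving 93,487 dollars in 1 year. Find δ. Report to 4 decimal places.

δ ≈ 0.8969

Equating discounted utilities: u(75200) = δ·u(93487) ⇒ δ = u(75200)/u(93487).
Since u(x) = √x, δ = √(75200/93487) = 0.89688.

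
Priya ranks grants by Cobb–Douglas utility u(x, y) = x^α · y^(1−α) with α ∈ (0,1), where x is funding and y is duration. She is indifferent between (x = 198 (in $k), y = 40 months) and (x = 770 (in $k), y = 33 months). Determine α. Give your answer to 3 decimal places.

The Cobb–Douglas utilities coincide, so 198^α·40^(1−α) = 770^α·33^(1−α).
Taking logs: α·ln 198 + (1−α)·ln 40 = α·ln 770 + (1−α)·ln 33, i.e. α·-1.358123 = (1−α)·-0.192372.
With A = -1.358123 and B = -0.192372: α·A = (1−α)·B, so α = B/(A+B) = -0.192372/-1.550495 ≈ 0.124.

α ≈ 0.124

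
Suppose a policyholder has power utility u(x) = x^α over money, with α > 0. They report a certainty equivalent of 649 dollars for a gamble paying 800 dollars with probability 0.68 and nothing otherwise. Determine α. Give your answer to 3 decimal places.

The lottery's expected utility is 0.68·u(800) + 0.32·u(0) = 0.68·800^α (since u(0) = 0 for α > 0).
Equating: 649^α = 0.68·800^α, i.e. 0.8113^α = 0.68.
Taking logs: α·ln(649/800) = ln(0.68), so α = -0.385662 / -0.209179 ≈ 1.844.

α ≈ 1.844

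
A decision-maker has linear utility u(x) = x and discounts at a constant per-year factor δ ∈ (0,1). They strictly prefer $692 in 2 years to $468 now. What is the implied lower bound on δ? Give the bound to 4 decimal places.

δ > 0.8224

The preference means 468 < δ^2·692.
So δ^2 > 468/692 = 0.67630; taking the square root of both positive sides preserves the inequality.
δ > (468/692)^(1/2) ≈ 0.8224.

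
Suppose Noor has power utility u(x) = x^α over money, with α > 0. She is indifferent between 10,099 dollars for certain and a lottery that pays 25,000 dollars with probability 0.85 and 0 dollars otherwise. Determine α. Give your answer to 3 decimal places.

EU(lottery) = 0.85·25000^α + 0.15·0 = 0.85·25000^α.
Equating: 10099^α = 0.85·25000^α, i.e. 0.4040^α = 0.85.
Take logs: α = ln 0.85 / ln(10099/25000) ≈ 0.17929.

α ≈ 0.179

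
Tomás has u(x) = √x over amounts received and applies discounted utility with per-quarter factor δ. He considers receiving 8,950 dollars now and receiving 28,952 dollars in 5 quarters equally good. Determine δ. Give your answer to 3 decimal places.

δ ≈ 0.889

The payoff in 5 quarters is discounted by δ^5, so u(8950) = δ^5·u(28952) and δ^5 = u(8950)/u(28952).
With u(x) = √x: δ^5 = √8950/√28952 = √(8950/28952) = 0.55600.
So δ = 0.55600^(1/5) ≈ 0.889.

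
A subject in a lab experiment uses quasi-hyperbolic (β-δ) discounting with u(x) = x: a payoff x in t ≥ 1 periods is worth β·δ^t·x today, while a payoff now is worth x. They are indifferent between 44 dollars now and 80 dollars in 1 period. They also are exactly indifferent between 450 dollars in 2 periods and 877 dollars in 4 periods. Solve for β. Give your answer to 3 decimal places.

β ≈ 0.768

The second indifference involves only future payoffs, so β cancels: β·δ^2·450 = β·δ^4·877, giving δ^2 = 450/877 = 0.51311, so δ = 0.71632.
Now use the now-vs-future pair: 44 = β·δ·80 gives β = 44/(0.71632·80) ≈ 0.768.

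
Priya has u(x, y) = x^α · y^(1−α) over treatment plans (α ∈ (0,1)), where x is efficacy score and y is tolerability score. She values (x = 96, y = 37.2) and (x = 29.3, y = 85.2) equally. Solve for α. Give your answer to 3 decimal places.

α ≈ 0.411

The Cobb–Douglas utilities coincide, so 96^α·37.2^(1−α) = 29.3^α·85.2^(1−α).
(96/29.3)^α = (85.2/37.2)^(1−α); take logs: α·ln(96/29.3) = (1−α)·ln(85.2/37.2), i.e. α·1.186761 = (1−α)·0.828693.
With A = 1.186761 and B = 0.828693: α·A = (1−α)·B, so α = B/(A+B) = 0.828693/2.015454 ≈ 0.411.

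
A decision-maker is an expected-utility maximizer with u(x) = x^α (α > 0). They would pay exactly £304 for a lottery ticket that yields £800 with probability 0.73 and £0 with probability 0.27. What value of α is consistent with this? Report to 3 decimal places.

The lottery's expected utility is 0.73·u(800) + 0.27·u(0) = 0.73·800^α (since u(0) = 0 for α > 0).
Setting u(304) equal to that: 304^α = 0.73·800^α ⇒ (304/800)^α = 0.73.
Taking logs: α·ln(304/800) = ln(0.73), so α = -0.314711 / -0.967584 ≈ 0.325.

α ≈ 0.325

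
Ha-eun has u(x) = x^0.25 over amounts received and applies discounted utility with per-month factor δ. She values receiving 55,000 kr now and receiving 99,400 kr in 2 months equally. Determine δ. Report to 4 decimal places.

δ ≈ 0.9287

The payoff in 2 months is discounted by δ^2, so u(55000) = δ^2·u(99400) and δ^2 = u(55000)/u(99400).
With u(x) = x^0.25: δ^2 = 55000^0.25/99400^0.25 = (55000/99400)^0.25 = 0.86247.
Hence δ = (0.86247)^(1/2) = 0.928693.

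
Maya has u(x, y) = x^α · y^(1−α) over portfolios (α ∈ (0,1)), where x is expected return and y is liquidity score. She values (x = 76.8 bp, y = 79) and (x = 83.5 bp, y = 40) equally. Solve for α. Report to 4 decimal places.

Indifference: 76.8^α · 79^(1−α) = 83.5^α · 40^(1−α).
(76.8/83.5)^α = (40/79)^(1−α); take logs: α·ln(76.8/83.5) = (1−α)·ln(40/79), i.e. α·-0.0836420 = (1−α)·-0.6805684.
So α/(1−α) = (-0.6805684)/(-0.0836420) = 8.1366825, and α = 8.1366825/9.1366825 ≈ 0.8906.

α ≈ 0.8906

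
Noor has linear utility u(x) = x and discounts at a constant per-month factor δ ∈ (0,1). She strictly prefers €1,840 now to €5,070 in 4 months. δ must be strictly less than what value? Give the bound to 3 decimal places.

Under u(x) = x this choice says 1840 > δ^4·5070.
Dividing by 5070: δ^4 < 0.36292. Both sides are positive, so the 4th root keeps the direction.
δ < 0.36292^(1/4) = 0.776.

δ < 0.776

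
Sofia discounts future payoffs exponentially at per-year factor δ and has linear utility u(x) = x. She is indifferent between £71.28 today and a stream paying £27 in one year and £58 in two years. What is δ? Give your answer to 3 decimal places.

δ ≈ 0.900

Present value of the stream is 27·δ + 58·δ². Indifference gives 27δ + 58δ² = 71.28.
Rearranged: 58δ² + 27δ − 71.28 = 0.
δ = (−27 + √(27² + 4·58·71.28)) / (2·58) = (−27 + √17265.96) / 116 ≈ 0.900.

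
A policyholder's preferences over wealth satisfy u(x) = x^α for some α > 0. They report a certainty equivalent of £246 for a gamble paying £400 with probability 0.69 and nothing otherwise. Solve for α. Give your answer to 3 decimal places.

α ≈ 0.763

EU(lottery) = 0.69·400^α + 0.31·0 = 0.69·400^α.
Equating: 246^α = 0.69·400^α, i.e. 0.6150^α = 0.69.
Take logs: α = ln 0.69 / ln(246/400) ≈ 0.76330.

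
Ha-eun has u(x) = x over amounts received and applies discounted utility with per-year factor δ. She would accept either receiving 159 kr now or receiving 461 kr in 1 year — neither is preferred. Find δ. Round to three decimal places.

δ ≈ 0.345

Indifference means u(159) = δ · u(461), so δ = u(159)/u(461).
With u(x) = x: δ = 159/461 = 0.34490.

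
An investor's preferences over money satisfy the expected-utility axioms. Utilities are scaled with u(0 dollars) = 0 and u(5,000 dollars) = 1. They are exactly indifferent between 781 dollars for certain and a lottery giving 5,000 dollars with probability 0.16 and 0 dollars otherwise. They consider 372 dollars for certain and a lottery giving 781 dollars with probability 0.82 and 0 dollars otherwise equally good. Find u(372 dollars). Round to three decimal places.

The first gamble pins u(781 dollars): it must equal 0.16·1 + 0.84·0 = 0.16.
Chaining: u(372 dollars) = 0.82·0.16 + 0.18·0.00 = 0.1312.

0.131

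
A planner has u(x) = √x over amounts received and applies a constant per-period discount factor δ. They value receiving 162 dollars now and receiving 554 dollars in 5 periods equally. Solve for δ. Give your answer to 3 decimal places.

δ ≈ 0.884

Equating discounted utilities: u(162) = δ^5·u(554) ⇒ δ^5 = u(162)/u(554).
Since u(x) = √x, δ^5 = √(162/554) = 0.54076.
So δ = 0.54076^(1/5) ≈ 0.884.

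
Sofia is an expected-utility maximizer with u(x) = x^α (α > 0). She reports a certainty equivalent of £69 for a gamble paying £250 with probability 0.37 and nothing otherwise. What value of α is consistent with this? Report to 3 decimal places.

Since u(0) = 0, the lottery's EU is 0.37·250^α.
Indifference: 69^α = 0.37·250^α, so (69/250)^α = 0.37.
Take logs: α = ln 0.37 / ln(69/250) ≈ 0.77232.

α ≈ 0.772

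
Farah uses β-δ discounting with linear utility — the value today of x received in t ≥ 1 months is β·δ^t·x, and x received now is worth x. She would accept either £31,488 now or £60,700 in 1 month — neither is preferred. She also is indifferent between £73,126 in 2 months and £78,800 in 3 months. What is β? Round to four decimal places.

Both payoffs in the second observation are in the future, so β drops out: δ^2·73126 = δ^3·78800 ⇒ δ = 73126/78800 = 0.92799.
Now use the now-vs-future pair: 31488 = β·δ·60700 gives β = 31488/(0.92799·60700) ≈ 0.5590.

β ≈ 0.5590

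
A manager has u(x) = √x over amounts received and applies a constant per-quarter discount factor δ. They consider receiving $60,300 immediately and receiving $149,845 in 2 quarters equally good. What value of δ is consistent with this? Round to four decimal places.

Indifference means u(60300) = δ^2 · u(149845), so δ^2 = u(60300)/u(149845).
Since u(x) = √x, δ^2 = √(60300/149845) = 0.63436.
So δ = 0.63436^(1/2) ≈ 0.7965.

δ ≈ 0.7965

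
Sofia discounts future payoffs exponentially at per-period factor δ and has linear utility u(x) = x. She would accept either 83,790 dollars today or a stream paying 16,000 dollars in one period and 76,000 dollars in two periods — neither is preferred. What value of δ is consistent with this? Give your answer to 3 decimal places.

δ ≈ 0.950

The stream is worth 16000δ + 76000δ² today, so 16000δ + 76000δ² = 83790.
So 76000δ² + 16000δ − 83790 = 0.
δ = (−16000 + √(16000² + 4·76000·83790)) / (2·76000) = (−16000 + √25728160000.00) / 152000 ≈ 0.950.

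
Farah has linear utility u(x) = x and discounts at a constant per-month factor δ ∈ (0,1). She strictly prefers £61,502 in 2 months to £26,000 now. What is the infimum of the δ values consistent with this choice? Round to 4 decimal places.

δ > 0.6502

The preference means 26000 < δ^2·61502.
Dividing by 61502: δ^2 > 0.42275. Both sides are positive, so the square root keeps the direction.
δ > (26000/61502)^(1/2) ≈ 0.6502.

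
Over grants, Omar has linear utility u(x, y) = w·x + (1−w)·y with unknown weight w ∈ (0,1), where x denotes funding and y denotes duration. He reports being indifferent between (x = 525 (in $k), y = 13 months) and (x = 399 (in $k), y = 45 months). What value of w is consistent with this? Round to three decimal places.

w = 0.203

Indifference: w·525 + (1−w)·13 = w·399 + (1−w)·45.
w·(525−399) = (1−w)·(45−13), i.e. w·126 = (1−w)·32.
The marginal rate of substitution is 32/126, so w = 32/(126+32) = 0.203.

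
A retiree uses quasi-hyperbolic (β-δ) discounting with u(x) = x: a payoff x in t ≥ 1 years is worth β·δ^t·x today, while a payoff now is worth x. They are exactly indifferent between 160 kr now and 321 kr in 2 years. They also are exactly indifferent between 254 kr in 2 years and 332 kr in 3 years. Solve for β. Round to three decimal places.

The second indifference involves only future payoffs, so β cancels: β·δ^2·254 = β·δ^3·332, giving δ = 254/332 = 0.76506.
The first indifference: 160 = β·δ^2·321, so β = 160/(δ^2·321) = 160/(0.58532·321) ≈ 0.852.

β ≈ 0.852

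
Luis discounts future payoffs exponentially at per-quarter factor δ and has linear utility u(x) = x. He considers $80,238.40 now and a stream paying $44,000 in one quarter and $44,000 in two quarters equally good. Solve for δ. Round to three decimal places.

Present value of the stream is 44000·δ + 44000·δ². Indifference gives 44000δ + 44000δ² = 80238.40.
So 44000δ² + 44000δ − 80238.40 = 0.
δ = (−44000 + √(44000² + 4·44000·80238.40)) / (2·44000) = (−44000 + √16057958400.00) / 88000 ≈ 0.940.

δ ≈ 0.940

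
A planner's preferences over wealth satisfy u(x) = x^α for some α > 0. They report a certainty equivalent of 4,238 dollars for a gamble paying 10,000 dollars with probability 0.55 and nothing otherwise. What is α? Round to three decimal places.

α ≈ 0.696

The lottery's expected utility is 0.55·u(10000) + 0.45·u(0) = 0.55·10000^α (since u(0) = 0 for α > 0).
Equating: 4238^α = 0.55·10000^α, i.e. 0.4238^α = 0.55.
α = ln(0.55) / ln(4238/10000) = -0.597837/-0.858494 ≈ 0.696.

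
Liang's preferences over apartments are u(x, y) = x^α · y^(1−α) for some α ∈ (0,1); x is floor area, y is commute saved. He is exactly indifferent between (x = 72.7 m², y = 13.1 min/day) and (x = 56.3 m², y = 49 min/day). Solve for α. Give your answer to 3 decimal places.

The Cobb–Douglas utilities coincide, so 72.7^α·13.1^(1−α) = 56.3^α·49^(1−α).
Rearrange to (72.7/56.3)^α = (49/13.1)^(1−α) and take logs: α·0.255647 = (1−α)·1.319208.
With A = 0.255647 and B = 1.319208: α·A = (1−α)·B, so α = B/(A+B) = 1.319208/1.574855 ≈ 0.838.

α ≈ 0.838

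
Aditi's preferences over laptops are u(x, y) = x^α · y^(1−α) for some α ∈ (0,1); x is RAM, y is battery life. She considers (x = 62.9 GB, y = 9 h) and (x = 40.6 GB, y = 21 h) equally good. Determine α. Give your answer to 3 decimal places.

Set the two utilities equal: 62.9^α·9^(1−α) = 40.6^α·21^(1−α).
Taking logs: α·ln 62.9 + (1−α)·ln 9 = α·ln 40.6 + (1−α)·ln 21, i.e. α·0.437778 = (1−α)·0.847298.
With A = 0.437778 and B = 0.847298: α·A = (1−α)·B, so α = B/(A+B) = 0.847298/1.285076 ≈ 0.659.

α ≈ 0.659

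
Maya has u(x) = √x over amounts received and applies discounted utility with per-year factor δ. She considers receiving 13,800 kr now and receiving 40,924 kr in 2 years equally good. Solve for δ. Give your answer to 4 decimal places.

Equating discounted utilities: u(13800) = δ^2·u(40924) ⇒ δ^2 = u(13800)/u(40924).
With u(x) = √x: δ^2 = √13800/√40924 = √(13800/40924) = 0.58070.
Hence δ = (0.58070)^(1/2) = 0.762036.

δ ≈ 0.7620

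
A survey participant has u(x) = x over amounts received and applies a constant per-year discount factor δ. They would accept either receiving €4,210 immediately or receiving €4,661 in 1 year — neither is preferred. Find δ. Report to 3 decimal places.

Indifference means u(4210) = δ · u(4661), so δ = u(4210)/u(4661).
With u(x) = x: δ = 4210/4661 = 0.90324.

δ ≈ 0.903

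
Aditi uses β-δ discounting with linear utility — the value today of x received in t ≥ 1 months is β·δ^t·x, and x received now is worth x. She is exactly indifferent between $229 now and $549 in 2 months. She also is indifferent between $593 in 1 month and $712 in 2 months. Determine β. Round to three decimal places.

The second indifference involves only future payoffs, so β cancels: β·δ^1·593 = β·δ^2·712, giving δ = 593/712 = 0.83287.
Now use the now-vs-future pair: 229 = β·δ^2·549 gives β = 229/(0.69366·549) ≈ 0.601.

β ≈ 0.601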